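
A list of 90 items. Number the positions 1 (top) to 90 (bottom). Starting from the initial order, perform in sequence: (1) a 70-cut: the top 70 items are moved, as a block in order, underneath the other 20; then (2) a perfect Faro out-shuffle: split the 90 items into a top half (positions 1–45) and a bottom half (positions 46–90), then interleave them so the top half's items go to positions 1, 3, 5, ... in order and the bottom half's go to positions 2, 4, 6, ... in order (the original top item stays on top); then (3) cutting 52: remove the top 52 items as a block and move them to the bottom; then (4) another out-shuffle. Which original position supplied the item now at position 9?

Undo the operations in reverse order, starting from position 9:
  undo op 4 (out-shuffle, from top half): 9 ← 5
  undo op 3 (cut 52): 5 ← 57
  undo op 2 (out-shuffle, from top half): 57 ← 29
  undo op 1 (cut 70): 29 ← 9
So the item at position 9 came from original position 9.

9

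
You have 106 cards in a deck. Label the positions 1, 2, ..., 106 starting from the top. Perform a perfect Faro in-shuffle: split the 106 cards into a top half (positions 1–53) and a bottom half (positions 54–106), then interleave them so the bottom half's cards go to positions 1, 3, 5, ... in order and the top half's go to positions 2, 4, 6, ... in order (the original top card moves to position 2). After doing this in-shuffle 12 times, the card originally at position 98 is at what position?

51

Track the card's position through each in-shuffle:
98 → 89 → 71 → 35 → 70 → 33 → 66 → 25 → 50 → 100 → 93 → 79 → 51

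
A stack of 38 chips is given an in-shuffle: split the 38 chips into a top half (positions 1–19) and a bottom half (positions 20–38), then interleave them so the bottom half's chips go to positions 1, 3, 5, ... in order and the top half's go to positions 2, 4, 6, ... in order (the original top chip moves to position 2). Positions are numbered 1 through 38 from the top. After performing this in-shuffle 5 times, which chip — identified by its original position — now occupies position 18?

Work backwards from position 18, undoing one in-shuffle at a time:
18 ← 9 ← 24 ← 12 ← 6 ← 3
So the chip now at position 18 started at position 3.

3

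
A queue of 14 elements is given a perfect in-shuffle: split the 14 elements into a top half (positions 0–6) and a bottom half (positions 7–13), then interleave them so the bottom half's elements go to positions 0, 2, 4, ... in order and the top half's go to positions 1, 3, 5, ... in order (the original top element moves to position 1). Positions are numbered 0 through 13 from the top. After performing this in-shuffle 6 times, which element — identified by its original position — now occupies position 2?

Work backwards from position 2, undoing one in-shuffle at a time:
2 ← 8 ← 11 ← 5 ← 2 ← 8 ← 11
So the element now at position 2 started at position 11.

11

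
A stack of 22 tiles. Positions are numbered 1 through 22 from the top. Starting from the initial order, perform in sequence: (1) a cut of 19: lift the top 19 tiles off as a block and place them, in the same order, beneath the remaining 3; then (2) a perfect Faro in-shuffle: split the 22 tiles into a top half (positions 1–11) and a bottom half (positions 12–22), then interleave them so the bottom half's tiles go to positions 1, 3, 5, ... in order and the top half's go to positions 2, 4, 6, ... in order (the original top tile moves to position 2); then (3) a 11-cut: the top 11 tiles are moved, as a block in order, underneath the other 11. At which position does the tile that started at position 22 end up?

Track the tile from position 22 forward through each operation:
  after op 1 (cut 19): 22 → 3
  after op 2 (in-shuffle): 3 → 6
  after op 3 (cut 11): 6 → 17

17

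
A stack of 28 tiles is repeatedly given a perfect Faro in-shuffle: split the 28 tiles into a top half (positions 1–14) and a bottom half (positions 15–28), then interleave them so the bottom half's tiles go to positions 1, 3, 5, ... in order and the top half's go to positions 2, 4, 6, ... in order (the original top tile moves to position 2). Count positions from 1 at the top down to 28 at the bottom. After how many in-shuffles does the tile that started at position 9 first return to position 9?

28

Follow position 9 under repeated in-shuffles:
9 → 18 → 7 → 14 → 28 → 27 → 25 → 21 → ... → 9 (length 28)
It first returns after 28 in-shuffles.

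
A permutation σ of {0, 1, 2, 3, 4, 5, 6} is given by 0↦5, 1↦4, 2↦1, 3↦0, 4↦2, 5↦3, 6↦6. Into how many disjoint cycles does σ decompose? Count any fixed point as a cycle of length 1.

3

Cycle decomposition: (0 5 3) (1 4 2) (6).
3 cycles.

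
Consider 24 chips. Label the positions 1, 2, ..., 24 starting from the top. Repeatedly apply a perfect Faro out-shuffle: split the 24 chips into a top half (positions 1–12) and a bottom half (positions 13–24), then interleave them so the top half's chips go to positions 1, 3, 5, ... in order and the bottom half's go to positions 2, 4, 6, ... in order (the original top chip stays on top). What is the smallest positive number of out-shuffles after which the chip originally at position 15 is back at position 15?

Follow position 15 under repeated out-shuffles:
15 → 6 → 11 → 21 → 18 → 12 → 23 → 22 → 20 → 16 → 8 → 15
It first returns after 11 out-shuffles.

11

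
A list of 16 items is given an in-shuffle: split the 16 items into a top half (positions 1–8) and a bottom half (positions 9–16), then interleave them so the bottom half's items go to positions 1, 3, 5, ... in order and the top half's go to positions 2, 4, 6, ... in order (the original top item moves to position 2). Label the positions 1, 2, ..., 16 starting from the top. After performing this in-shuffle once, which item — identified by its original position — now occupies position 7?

Work backwards from position 7, undoing one in-shuffle at a time:
7 ← 12
So the item now at position 7 started at position 12.

12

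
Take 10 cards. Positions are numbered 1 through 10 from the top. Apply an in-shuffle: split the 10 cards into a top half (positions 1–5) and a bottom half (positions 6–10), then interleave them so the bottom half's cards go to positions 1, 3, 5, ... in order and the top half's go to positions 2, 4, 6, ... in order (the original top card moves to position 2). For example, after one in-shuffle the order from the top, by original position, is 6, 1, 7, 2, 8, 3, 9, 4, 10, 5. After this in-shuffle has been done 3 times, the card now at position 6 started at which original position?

Work backwards from position 6, undoing one in-shuffle at a time:
6 ← 3 ← 7 ← 9
So the card now at position 6 started at position 9.

9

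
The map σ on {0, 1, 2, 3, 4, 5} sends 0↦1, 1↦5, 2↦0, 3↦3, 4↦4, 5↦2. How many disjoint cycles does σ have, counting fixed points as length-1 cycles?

3

Cycle decomposition: (0 1 5 2) (3) (4).
3 cycles.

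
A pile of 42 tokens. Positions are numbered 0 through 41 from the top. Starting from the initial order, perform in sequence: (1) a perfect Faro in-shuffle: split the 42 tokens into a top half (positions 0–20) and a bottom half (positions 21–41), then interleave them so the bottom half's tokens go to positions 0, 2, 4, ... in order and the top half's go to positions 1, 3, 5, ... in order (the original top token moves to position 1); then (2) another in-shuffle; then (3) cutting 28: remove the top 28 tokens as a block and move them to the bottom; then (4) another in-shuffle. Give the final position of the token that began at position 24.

Track the token from position 24 forward through each operation:
  after op 1 (in-shuffle): 24 → 6
  after op 2 (in-shuffle): 6 → 13
  after op 3 (cut 28): 13 → 27
  after op 4 (in-shuffle): 27 → 12

12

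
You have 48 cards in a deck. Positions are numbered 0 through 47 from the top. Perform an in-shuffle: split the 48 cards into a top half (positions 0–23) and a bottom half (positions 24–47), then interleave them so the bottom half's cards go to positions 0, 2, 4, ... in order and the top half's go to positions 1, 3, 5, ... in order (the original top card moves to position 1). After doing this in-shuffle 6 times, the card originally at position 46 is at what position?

Track the card's position through each in-shuffle:
46 → 44 → 40 → 32 → 16 → 33 → 18

18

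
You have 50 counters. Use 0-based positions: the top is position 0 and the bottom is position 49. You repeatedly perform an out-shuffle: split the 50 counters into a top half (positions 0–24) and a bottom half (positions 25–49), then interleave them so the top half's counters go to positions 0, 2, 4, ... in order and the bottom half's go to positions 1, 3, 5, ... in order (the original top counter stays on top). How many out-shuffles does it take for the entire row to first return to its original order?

The out-shuffle permutes the 50 positions with cycle lengths [1, 1, 3, 3, 21, 21].
Every counter is home exactly when every cycle has completed a whole number of laps, i.e. after lcm(1, 3, 21) = 21 out-shuffles.

21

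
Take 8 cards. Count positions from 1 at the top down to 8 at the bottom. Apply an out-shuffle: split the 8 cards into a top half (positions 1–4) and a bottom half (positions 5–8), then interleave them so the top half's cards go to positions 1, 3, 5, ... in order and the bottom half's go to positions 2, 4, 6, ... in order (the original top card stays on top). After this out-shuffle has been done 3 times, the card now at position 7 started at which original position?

Work backwards from position 7, undoing one out-shuffle at a time:
7 ← 4 ← 6 ← 7
So the card now at position 7 started at position 7.

7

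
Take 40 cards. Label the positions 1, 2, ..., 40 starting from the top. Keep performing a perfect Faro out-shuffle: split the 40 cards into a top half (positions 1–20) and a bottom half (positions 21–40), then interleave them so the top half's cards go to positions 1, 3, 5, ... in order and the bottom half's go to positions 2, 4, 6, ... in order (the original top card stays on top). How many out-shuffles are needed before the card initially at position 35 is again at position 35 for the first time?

12

Follow position 35 under repeated out-shuffles:
35 → 30 → 20 → 39 → 38 → 36 → 32 → 24 → 8 → 15 → 29 → 18 → 35
It first returns after 12 out-shuffles.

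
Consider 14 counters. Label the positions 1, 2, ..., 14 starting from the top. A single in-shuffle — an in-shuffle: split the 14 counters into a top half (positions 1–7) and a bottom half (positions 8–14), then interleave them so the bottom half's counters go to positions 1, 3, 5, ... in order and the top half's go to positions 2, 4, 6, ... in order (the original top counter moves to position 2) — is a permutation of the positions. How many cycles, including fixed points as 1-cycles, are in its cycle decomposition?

4

Trace each unvisited position around until it returns:
(1 2 4 8) (3 6 12 9) (5 10) (7 14 13 11)
4 cycles in total.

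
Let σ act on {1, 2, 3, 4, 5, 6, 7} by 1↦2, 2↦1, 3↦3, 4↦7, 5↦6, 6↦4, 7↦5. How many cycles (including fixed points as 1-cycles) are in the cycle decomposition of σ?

3

Cycle decomposition: (1 2) (3) (4 7 5 6).
3 cycles.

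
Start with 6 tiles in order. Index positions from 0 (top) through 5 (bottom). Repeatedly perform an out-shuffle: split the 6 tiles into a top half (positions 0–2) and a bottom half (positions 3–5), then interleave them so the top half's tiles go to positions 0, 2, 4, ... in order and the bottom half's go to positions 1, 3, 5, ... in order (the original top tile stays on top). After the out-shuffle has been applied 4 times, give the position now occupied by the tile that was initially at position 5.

Position 5 is a fixed point of every out-shuffle, so the tile never moves.

5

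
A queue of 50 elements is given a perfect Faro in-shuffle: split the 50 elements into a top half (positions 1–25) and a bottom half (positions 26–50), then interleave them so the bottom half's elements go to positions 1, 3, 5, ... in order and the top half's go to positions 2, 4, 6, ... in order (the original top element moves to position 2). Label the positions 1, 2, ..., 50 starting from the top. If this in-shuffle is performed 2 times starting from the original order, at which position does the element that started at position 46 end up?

Track the element's position through each in-shuffle:
46 → 41 → 31

31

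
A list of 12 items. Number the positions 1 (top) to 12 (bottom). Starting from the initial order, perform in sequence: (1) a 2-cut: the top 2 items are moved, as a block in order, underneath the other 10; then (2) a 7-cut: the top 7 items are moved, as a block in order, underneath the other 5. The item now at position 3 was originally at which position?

Undo the operations in reverse order, starting from position 3:
  undo op 2 (cut 7): 3 ← 10
  undo op 1 (cut 2): 10 ← 12
So the item at position 3 came from original position 12.

12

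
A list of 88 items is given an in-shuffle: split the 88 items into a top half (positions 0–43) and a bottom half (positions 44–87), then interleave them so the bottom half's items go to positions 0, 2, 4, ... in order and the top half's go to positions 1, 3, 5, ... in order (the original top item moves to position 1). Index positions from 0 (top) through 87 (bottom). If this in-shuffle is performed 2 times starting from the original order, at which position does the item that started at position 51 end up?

29

Track the item's position through each in-shuffle:
51 → 14 → 29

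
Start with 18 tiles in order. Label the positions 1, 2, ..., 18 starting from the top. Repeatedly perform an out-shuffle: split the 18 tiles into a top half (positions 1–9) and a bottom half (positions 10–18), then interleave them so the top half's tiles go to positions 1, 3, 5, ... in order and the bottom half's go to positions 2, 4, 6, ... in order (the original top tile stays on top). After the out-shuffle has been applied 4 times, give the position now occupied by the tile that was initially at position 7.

12

Track the tile's position through each out-shuffle:
7 → 13 → 8 → 15 → 12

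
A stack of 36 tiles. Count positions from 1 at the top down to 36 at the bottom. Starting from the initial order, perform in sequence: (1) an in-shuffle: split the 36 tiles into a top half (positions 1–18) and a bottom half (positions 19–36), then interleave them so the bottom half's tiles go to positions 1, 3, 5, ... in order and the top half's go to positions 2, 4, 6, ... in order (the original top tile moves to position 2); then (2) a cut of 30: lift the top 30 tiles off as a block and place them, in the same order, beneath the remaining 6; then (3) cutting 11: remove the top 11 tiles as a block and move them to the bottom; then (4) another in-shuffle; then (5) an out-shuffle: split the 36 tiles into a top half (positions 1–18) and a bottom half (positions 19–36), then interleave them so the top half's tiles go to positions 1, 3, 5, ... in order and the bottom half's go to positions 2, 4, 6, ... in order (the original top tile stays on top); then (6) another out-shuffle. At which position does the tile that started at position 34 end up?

22

Track the tile from position 34 forward through each operation:
  after op 1 (in-shuffle): 34 → 31
  after op 2 (cut 30): 31 → 1
  after op 3 (cut 11): 1 → 26
  after op 4 (in-shuffle): 26 → 15
  after op 5 (out-shuffle): 15 → 29
  after op 6 (out-shuffle): 29 → 22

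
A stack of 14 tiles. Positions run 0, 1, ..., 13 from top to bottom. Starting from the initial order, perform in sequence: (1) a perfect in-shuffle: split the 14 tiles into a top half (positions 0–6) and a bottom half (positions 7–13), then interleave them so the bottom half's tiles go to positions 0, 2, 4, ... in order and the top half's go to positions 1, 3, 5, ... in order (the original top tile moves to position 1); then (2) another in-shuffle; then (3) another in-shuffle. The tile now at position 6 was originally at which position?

13

Undo the operations in reverse order, starting from position 6:
  undo op 3 (in-shuffle, from bottom half): 6 ← 10
  undo op 2 (in-shuffle, from bottom half): 10 ← 12
  undo op 1 (in-shuffle, from bottom half): 12 ← 13
So the tile at position 6 came from original position 13.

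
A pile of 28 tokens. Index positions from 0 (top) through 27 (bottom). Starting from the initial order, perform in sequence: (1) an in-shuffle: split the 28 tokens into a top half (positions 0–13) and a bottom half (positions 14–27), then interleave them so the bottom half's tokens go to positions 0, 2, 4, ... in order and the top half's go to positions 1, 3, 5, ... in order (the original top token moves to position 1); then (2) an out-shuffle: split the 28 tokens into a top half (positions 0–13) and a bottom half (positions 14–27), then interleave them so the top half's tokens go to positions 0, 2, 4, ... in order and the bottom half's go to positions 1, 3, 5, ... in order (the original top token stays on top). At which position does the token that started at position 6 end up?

26

Track the token from position 6 forward through each operation:
  after op 1 (in-shuffle): 6 → 13
  after op 2 (out-shuffle): 13 → 26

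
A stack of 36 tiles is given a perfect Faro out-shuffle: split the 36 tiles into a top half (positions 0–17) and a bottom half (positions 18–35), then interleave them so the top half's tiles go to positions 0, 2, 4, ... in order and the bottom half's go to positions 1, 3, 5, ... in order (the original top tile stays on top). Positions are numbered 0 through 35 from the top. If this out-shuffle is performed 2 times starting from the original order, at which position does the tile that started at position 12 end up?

Track the tile's position through each out-shuffle:
12 → 24 → 13

13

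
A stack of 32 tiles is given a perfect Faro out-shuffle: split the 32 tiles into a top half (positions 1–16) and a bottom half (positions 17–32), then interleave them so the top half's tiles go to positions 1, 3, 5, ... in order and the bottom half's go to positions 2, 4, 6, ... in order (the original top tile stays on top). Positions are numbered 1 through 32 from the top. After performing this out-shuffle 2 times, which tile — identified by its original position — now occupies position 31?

Work backwards from position 31, undoing one out-shuffle at a time:
31 ← 16 ← 24
So the tile now at position 31 started at position 24.

24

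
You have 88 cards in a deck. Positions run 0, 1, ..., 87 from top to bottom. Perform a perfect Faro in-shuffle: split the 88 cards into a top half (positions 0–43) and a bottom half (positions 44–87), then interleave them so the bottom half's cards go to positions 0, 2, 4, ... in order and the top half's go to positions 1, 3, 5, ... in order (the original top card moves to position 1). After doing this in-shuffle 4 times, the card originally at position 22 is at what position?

Track the card's position through each in-shuffle:
22 → 45 → 2 → 5 → 11

11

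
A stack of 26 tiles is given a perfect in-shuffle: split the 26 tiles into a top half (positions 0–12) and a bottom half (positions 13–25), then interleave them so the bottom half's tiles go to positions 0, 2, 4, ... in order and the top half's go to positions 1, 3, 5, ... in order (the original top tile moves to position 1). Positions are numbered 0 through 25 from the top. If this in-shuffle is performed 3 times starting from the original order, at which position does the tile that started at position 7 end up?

9

Track the tile's position through each in-shuffle:
7 → 15 → 4 → 9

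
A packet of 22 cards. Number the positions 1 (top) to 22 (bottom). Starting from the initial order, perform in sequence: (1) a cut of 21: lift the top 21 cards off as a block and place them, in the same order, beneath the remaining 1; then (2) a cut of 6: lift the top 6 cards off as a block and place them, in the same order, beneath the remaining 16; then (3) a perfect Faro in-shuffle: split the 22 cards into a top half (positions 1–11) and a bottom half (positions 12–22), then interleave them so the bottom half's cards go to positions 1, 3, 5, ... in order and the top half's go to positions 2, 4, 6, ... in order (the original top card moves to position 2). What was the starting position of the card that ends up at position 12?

Undo the operations in reverse order, starting from position 12:
  undo op 3 (in-shuffle, from top half): 12 ← 6
  undo op 2 (cut 6): 6 ← 12
  undo op 1 (cut 21): 12 ← 11
So the card at position 12 came from original position 11.

11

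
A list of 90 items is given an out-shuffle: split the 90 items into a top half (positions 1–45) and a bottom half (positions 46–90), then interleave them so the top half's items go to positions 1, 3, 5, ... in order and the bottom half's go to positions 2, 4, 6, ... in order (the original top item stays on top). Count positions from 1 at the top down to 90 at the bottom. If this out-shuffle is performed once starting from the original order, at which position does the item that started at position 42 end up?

Track the item's position through each out-shuffle:
42 → 83

83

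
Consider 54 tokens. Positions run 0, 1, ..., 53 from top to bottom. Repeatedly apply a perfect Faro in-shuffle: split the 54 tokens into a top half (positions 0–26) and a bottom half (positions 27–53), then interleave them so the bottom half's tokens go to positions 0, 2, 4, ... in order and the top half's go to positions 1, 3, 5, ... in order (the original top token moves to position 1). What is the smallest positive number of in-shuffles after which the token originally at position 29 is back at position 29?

Follow position 29 under repeated in-shuffles:
29 → 4 → 9 → 19 → 39 → 24 → 49 → 44 → 34 → 14 → 29
It first returns after 10 in-shuffles.

10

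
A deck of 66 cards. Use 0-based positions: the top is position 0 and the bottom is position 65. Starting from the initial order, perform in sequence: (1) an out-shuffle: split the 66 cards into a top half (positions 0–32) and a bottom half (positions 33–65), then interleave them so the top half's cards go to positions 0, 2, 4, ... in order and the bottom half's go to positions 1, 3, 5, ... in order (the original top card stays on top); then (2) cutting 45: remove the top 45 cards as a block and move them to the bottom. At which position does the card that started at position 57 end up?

4

Track the card from position 57 forward through each operation:
  after op 1 (out-shuffle): 57 → 49
  after op 2 (cut 45): 49 → 4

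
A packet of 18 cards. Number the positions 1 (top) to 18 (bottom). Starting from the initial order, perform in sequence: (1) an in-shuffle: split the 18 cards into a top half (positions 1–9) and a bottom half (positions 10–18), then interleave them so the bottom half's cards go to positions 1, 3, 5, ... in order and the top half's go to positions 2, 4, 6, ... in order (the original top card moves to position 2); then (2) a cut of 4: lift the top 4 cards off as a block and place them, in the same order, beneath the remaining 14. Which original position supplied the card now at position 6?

Undo the operations in reverse order, starting from position 6:
  undo op 2 (cut 4): 6 ← 10
  undo op 1 (in-shuffle, from top half): 10 ← 5
So the card at position 6 came from original position 5.

5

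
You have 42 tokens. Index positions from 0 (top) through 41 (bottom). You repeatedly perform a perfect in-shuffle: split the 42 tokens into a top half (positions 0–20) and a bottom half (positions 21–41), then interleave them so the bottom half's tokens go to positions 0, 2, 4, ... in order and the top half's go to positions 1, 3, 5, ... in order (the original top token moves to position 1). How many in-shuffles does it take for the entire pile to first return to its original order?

The in-shuffle permutes the 42 positions with cycle lengths [14, 14, 14].
Every token is home exactly when every cycle has completed a whole number of laps, i.e. after lcm(14) = 14 in-shuffles.

14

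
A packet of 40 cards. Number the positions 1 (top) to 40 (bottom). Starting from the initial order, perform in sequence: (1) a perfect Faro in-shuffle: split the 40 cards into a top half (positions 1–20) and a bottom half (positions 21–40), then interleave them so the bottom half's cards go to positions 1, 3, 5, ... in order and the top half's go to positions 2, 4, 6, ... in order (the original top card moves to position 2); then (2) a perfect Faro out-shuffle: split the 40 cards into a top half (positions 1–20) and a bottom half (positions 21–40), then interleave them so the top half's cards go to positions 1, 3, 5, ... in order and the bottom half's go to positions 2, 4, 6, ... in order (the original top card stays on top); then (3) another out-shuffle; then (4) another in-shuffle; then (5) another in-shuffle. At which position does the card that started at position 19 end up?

Track the card from position 19 forward through each operation:
  after op 1 (in-shuffle): 19 → 38
  after op 2 (out-shuffle): 38 → 36
  after op 3 (out-shuffle): 36 → 32
  after op 4 (in-shuffle): 32 → 23
  after op 5 (in-shuffle): 23 → 5

5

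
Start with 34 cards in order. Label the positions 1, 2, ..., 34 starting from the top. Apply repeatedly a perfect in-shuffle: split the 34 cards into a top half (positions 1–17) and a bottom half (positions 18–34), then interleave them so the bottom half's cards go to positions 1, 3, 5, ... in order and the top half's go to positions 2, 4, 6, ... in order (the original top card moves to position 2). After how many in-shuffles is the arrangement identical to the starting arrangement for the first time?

The in-shuffle permutes the 34 positions with cycle lengths [3, 3, 4, 12, 12].
Every card is home exactly when every cycle has completed a whole number of laps, i.e. after lcm(3, 4, 12) = 12 in-shuffles.

12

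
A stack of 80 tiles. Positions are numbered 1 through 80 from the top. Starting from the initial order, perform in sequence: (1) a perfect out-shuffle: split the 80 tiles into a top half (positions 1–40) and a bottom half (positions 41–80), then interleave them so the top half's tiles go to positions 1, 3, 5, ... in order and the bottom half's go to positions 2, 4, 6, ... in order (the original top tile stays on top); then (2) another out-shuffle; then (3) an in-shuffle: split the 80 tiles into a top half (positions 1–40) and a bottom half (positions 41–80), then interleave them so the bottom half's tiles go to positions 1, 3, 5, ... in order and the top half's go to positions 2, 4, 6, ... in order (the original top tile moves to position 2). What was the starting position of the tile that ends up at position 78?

50

Undo the operations in reverse order, starting from position 78:
  undo op 3 (in-shuffle, from top half): 78 ← 39
  undo op 2 (out-shuffle, from top half): 39 ← 20
  undo op 1 (out-shuffle, from bottom half): 20 ← 50
So the tile at position 78 came from original position 50.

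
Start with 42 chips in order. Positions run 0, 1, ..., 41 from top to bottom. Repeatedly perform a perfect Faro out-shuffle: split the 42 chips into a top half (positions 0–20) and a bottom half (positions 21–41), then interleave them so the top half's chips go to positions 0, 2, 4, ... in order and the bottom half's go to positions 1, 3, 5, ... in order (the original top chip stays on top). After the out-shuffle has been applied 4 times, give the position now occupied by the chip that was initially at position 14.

Track the chip's position through each out-shuffle:
14 → 28 → 15 → 30 → 19

19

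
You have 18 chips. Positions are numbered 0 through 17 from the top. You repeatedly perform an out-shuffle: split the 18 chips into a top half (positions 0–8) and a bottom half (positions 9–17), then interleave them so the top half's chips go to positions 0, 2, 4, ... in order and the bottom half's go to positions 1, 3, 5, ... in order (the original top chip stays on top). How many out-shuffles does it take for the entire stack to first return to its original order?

The out-shuffle permutes the 18 positions with cycle lengths [1, 1, 8, 8].
Every chip is home exactly when every cycle has completed a whole number of laps, i.e. after lcm(1, 8) = 8 out-shuffles.

8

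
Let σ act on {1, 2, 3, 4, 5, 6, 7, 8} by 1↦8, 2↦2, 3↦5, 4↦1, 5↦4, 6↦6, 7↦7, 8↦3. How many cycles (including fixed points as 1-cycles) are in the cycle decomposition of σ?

Cycle decomposition: (1 8 3 5 4) (2) (6) (7).
4 cycles.

4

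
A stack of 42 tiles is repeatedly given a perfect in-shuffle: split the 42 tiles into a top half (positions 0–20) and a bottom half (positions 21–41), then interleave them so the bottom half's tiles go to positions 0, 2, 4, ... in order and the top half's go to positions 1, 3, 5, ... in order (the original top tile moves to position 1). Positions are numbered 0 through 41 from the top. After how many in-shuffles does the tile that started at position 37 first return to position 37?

Follow position 37 under repeated in-shuffles:
37 → 32 → 22 → 2 → 5 → 11 → 23 → 4 → 9 → 19 → 39 → 36 → 30 → 18 → 37
It first returns after 14 in-shuffles.

14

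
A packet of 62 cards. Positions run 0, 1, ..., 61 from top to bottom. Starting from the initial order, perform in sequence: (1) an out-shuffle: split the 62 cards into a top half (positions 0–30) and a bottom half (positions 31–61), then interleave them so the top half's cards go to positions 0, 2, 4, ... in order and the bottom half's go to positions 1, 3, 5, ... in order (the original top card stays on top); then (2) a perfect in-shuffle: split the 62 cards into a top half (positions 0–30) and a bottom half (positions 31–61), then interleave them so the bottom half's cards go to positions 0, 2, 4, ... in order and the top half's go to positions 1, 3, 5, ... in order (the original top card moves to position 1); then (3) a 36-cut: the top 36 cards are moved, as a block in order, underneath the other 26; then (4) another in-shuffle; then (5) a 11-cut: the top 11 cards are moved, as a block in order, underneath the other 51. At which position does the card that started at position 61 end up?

38

Track the card from position 61 forward through each operation:
  after op 1 (out-shuffle): 61 → 61
  after op 2 (in-shuffle): 61 → 60
  after op 3 (cut 36): 60 → 24
  after op 4 (in-shuffle): 24 → 49
  after op 5 (cut 11): 49 → 38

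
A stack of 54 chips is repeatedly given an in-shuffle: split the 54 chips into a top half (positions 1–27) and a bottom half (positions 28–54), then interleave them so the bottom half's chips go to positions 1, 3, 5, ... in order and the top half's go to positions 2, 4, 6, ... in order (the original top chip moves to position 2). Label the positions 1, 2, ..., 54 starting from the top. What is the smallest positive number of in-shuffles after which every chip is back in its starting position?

20

The in-shuffle permutes the 54 positions with cycle lengths [4, 10, 20, 20].
Every chip is home exactly when every cycle has completed a whole number of laps, i.e. after lcm(4, 10, 20) = 20 in-shuffles.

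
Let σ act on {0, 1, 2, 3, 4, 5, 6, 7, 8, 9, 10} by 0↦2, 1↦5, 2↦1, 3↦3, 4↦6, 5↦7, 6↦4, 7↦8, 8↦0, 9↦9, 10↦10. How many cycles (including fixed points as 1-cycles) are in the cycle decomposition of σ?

5

Cycle decomposition: (0 2 1 5 7 8) (3) (4 6) (9) (10).
5 cycles.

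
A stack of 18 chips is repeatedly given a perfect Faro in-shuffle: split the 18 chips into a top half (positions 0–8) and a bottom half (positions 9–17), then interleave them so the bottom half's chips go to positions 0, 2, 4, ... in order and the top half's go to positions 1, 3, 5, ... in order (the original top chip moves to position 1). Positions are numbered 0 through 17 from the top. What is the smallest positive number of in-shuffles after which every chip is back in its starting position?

The in-shuffle permutes the 18 positions with cycle lengths [18].
Every chip is home exactly when every cycle has completed a whole number of laps, i.e. after lcm(18) = 18 in-shuffles.

18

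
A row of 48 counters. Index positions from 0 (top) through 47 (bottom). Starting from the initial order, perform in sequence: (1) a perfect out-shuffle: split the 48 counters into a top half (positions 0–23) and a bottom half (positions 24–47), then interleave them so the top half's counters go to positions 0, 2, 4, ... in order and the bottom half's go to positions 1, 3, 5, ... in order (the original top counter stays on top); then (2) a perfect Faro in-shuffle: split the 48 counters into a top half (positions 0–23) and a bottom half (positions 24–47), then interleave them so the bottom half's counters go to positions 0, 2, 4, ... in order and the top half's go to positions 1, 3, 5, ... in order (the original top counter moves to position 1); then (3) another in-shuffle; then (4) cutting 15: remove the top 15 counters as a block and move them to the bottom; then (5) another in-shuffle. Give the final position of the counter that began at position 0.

24

Track the counter from position 0 forward through each operation:
  after op 1 (out-shuffle): 0 → 0
  after op 2 (in-shuffle): 0 → 1
  after op 3 (in-shuffle): 1 → 3
  after op 4 (cut 15): 3 → 36
  after op 5 (in-shuffle): 36 → 24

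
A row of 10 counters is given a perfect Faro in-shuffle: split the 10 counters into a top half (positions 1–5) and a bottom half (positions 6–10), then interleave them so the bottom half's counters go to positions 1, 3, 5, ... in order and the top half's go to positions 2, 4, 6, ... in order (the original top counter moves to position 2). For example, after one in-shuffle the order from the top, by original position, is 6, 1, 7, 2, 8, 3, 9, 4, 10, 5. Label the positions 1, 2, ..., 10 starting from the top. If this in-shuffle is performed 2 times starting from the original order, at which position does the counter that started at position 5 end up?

Track the counter's position through each in-shuffle:
5 → 10 → 9

9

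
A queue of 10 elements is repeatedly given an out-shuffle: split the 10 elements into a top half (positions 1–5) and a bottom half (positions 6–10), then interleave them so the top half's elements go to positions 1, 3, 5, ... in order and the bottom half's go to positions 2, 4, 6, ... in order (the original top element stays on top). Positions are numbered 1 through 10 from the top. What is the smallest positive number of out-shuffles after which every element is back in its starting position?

6

The out-shuffle permutes the 10 positions with cycle lengths [1, 1, 2, 6].
Every element is home exactly when every cycle has completed a whole number of laps, i.e. after lcm(1, 2, 6) = 6 out-shuffles.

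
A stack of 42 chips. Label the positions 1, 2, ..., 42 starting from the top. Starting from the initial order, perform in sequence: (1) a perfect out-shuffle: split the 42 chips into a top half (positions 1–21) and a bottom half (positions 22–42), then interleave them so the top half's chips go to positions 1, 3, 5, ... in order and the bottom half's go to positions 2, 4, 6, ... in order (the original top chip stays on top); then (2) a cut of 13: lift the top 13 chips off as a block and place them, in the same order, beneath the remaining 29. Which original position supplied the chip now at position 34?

3

Undo the operations in reverse order, starting from position 34:
  undo op 2 (cut 13): 34 ← 5
  undo op 1 (out-shuffle, from top half): 5 ← 3
So the chip at position 34 came from original position 3.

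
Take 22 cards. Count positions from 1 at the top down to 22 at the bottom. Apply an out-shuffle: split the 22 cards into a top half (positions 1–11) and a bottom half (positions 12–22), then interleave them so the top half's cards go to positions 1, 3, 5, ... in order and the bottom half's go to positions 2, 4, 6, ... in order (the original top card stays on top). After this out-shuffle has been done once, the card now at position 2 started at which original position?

Work backwards from position 2, undoing one out-shuffle at a time:
2 ← 12
So the card now at position 2 started at position 12.

12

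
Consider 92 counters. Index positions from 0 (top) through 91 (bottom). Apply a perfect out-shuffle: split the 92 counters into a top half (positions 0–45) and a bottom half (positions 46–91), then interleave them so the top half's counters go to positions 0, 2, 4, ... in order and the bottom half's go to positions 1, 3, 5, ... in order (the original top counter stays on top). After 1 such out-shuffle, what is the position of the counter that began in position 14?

28

Track the counter's position through each out-shuffle:
14 → 28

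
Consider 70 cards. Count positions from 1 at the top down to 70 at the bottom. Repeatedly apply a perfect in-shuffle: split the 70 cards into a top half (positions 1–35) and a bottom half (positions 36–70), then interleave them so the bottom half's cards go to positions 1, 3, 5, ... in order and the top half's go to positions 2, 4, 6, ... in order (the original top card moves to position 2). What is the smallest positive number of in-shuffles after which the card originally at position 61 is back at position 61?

35

Follow position 61 under repeated in-shuffles:
61 → 51 → 31 → 62 → 53 → 35 → 70 → 69 → ... → 61 (length 35)
It first returns after 35 in-shuffles.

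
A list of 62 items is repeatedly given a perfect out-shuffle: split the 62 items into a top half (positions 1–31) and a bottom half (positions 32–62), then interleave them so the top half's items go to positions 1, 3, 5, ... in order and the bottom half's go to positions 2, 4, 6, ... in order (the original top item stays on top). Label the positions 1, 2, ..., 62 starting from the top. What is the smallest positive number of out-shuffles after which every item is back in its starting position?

The out-shuffle permutes the 62 positions with cycle lengths [1, 1, 60].
Every item is home exactly when every cycle has completed a whole number of laps, i.e. after lcm(1, 60) = 60 out-shuffles.

60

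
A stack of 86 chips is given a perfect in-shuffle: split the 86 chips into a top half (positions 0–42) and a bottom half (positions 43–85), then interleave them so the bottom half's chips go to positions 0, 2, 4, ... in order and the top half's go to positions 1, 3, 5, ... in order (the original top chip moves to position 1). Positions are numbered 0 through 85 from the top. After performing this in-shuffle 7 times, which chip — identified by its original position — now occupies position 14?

80

Work backwards from position 14, undoing one in-shuffle at a time:
14 ← 50 ← 68 ← 77 ← 38 ← 62 ← 74 ← 80
So the chip now at position 14 started at position 80.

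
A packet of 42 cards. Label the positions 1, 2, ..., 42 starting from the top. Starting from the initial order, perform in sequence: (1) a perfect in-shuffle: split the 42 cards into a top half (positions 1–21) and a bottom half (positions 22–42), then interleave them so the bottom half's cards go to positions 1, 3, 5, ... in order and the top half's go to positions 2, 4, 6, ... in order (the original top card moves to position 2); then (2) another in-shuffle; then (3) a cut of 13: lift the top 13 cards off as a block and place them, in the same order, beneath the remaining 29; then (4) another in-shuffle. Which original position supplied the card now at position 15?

Undo the operations in reverse order, starting from position 15:
  undo op 4 (in-shuffle, from bottom half): 15 ← 29
  undo op 3 (cut 13): 29 ← 42
  undo op 2 (in-shuffle, from top half): 42 ← 21
  undo op 1 (in-shuffle, from bottom half): 21 ← 32
So the card at position 15 came from original position 32.

32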